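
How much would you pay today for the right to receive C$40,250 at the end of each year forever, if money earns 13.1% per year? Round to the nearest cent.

PV = C/r = 40250/0.131 = 307,251.9084

C$307,251.91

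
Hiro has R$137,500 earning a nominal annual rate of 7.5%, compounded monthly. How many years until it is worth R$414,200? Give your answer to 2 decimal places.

14.75 years

Periodic rate i = 0.075/12 = 0.00625.
n = ln(414200/137500) / ln(1+0.00625) = ln(3.01236) / 0.006231 = 176.9868 months
= 176.9868/12 years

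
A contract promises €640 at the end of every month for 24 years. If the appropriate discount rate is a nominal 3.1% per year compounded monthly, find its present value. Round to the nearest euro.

€129,900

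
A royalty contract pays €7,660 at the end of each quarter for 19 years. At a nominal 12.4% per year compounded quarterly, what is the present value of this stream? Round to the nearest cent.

€222,819.02

With 4 periods per year: i = 0.031, n = 76.
PV = 7660 × [1 − (1+0.031)^(−76)] / 0.031 = 7660 × 29.088645 = 222,819.0198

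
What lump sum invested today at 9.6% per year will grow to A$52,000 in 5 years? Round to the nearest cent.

A$32,881.42

Discount factor = (1+0.096)^(−5) = 0.632335; PV = 52,000 × 0.632335 = 32,881.4206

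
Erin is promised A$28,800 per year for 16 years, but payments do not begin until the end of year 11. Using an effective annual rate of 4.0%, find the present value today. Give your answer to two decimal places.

A$226,709.95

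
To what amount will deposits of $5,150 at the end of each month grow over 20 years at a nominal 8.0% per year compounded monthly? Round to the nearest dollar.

$3,033,455

With 12 periods per year: i = 0.00666667, n = 240.
FV = 5150 × [(1+0.00666667)^240 − 1] / 0.00666667 = 5150 × 589.020416 = 3,033,455.1405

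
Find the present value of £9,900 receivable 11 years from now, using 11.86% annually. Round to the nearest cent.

Discount factor = (1+0.1186)^(−11) = 0.291459; PV = 9,900 × 0.291459 = 2,885.4412

£2,885.44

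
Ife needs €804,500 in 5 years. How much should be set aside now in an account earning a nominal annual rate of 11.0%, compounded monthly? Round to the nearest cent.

With 12 periods per year: i = 0.00916667, n = 60.
PV = FV·(1+i)^(−n) = 804,500 × 0.578397 = 465,320.5392

€465,320.54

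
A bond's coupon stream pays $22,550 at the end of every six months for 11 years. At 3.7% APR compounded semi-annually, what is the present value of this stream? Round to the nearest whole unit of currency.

$404,530

i = 0.037/2 = 0.0185 per half-year; n = 11·2 = 22.
Annuity factor a(22|0.0185) = 17.939227; PV = 22550 × 17.939227 = 404,529.5712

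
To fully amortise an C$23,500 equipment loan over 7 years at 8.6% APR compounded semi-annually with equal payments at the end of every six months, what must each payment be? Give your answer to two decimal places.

C$2,269.01

Periodic rate i = 0.086/2 = 0.043; n = 7 × 2 = 14 periods.
PMT = 23500 / ( [1 − (1+0.043)^(−14)] / 0.043 ) = 23500 / 10.356957 = 2,269.0062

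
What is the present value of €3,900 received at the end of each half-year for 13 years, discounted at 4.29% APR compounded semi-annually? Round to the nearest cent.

i = 0.0429/2 = 0.02145 per half-year; n = 13·2 = 26.
PV = PMT · [1 − (1+i)^(−n)] / i = 3900 · 19.771068 = 77,107.1646

€77,107.16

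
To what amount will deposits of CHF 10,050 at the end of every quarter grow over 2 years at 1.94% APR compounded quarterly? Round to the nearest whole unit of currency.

With 4 periods per year: i = 0.00485, n = 8.
Accumulation factor s(8|0.00485) = 8.137125; FV = 10050 × 8.137125 = 81,778.1090

CHF 81,778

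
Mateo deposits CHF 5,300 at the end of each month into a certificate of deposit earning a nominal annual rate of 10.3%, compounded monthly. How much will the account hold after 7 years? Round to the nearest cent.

i = 0.103/12 = 0.00858333 per month; n = 7·12 = 84.
FV = PMT · [(1+i)^n − 1] / i = 5300 · 122.350043 = 648,455.2258

CHF 648,455.23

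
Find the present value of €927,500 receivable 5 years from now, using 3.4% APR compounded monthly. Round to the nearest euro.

With 12 periods per year: i = 0.00283333, n = 60.
PV = FV·(1+i)^(−n) = 927,500 × 0.843868 = 782,687.2367

€782,687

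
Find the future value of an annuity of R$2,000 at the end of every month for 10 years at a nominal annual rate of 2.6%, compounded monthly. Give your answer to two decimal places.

With 12 periods per year: i = 0.00216667, n = 120.
FV = PMT · [(1+i)^n − 1] / i = 2000 · 136.876321 = 273,752.6426

R$273,752.64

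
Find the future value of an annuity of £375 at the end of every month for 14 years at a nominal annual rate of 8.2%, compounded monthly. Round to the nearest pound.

£117,417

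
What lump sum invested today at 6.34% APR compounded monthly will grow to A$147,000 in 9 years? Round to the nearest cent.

Periodic rate i = 0.0634/12 = 0.00528333; n = 9 × 12 = 108 periods.
PV = 147,000 / (1 + 0.00528333)^108 = 147,000 / 1.766673 = 83,207.2625

A$83,207.26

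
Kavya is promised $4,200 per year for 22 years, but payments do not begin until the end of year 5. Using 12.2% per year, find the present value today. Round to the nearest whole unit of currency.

$19,997

PV at t=4 (ordinary 22-year annuity): 4200 × a(22|0.122) = 4200 × 7.545397 = 31,690.6672
PV₀ = 31,690.6672 / (1+0.122)^4 = 31,690.6672 / 1.584789 = 19,996.7748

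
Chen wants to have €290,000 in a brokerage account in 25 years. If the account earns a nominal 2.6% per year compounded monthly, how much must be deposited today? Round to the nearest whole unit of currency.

€151,500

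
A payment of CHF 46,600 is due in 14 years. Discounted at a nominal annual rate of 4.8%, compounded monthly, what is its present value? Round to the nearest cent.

CHF 23,829.90

Periodic rate i = 0.048/12 = 0.004; n = 14 × 12 = 168 periods.
PV = 46,600 / (1 + 0.004)^168 = 46,600 / 1.955527 = 23,829.8970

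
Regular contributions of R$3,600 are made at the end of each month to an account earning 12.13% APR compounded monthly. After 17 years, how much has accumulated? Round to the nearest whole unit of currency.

R$2,415,171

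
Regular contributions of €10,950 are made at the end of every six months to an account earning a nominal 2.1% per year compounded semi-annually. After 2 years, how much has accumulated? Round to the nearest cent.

With 2 periods per year: i = 0.0105, n = 4.
FV = 10950 × [(1+0.0105)^4 − 1] / 0.0105 = 10950 × 4.063442 = 44,494.6916

€44,494.69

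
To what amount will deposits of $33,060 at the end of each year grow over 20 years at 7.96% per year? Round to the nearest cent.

$1,506,203.94

FV = PMT · [(1+i)^n − 1] / i = 33060 · 45.559708 = 1,506,203.9415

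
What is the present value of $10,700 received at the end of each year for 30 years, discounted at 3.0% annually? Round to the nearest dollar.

$209,725

PV = PMT · [1 − (1+i)^(−n)] / i = 10700 · 19.600441 = 209,724.7224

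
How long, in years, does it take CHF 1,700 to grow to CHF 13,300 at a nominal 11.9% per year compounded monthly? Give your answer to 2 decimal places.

17.37 years

Periodic rate i = 0.119/12 = 0.00991667.
n = ln(13300/1700) / ln(1+0.00991667) = ln(7.82353) / 0.009868 = 208.4691 months
= 208.4691/12 years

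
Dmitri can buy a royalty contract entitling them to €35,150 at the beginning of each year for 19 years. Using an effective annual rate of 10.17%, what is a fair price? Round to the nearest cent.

PV = PMT · [1 − (1+i)^(−n)] / i × (1+i) = 35150 · 9.112801 = 320,314.9501
Payments are at the start of each period, so multiply by (1+i).

€320,314.95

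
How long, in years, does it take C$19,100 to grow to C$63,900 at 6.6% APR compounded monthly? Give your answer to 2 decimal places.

18.35 years

Periodic rate i = 0.066/12 = 0.0055.
n = ln(63900/19100) / ln(1+0.0055) = ln(3.34555) / 0.005485 = 220.1725 months
= 220.1725/12 years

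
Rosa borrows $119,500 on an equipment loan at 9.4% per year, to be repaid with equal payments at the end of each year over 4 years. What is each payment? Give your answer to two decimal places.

Annuity-PV factor = 3.211479; PMT = 119500 / 3.211479 = 37,210.2750

$37,210.27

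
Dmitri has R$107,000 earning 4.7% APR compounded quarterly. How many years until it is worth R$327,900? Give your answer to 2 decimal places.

Periodic rate i = 0.047/4 = 0.01175.
(1+i)^n = 327900/107000 = 3.06449, so n = ln 3.06449 / ln 1.01175 = 95.8678 quarters
= 95.8678/4 years

23.97 years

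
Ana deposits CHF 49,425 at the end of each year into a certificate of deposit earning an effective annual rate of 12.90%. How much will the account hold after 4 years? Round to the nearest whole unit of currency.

Accumulation factor s(4|0.129) = 4.842711; FV = 49425 × 4.842711 = 239,350.9758

CHF 239,351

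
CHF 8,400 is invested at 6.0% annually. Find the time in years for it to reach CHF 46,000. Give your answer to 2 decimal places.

n = ln(46000/8400) / ln(1+0.06) = ln(5.47619) / 0.058269 = 29.1821 years

29.18 years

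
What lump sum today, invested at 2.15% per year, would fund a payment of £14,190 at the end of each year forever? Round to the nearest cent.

PV = C/r = 14190/0.0215 = 660,000.0000

£660,000.00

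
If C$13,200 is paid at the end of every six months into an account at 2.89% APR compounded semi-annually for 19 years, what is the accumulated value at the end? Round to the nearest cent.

C$662,194.72

Periodic rate i = 0.0289/2 = 0.01445; n = 19 × 2 = 38 periods.
Accumulation factor s(38|0.01445) = 50.166267; FV = 13200 × 50.166267 = 662,194.7244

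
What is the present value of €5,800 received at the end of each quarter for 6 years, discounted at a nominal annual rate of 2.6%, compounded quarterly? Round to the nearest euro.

Periodic rate i = 0.026/4 = 0.0065; n = 6 × 4 = 24 periods.
PV = 5800 × [1 − (1+0.0065)^(−24)] / 0.0065 = 5800 × 22.155200 = 128,500.1624

€128,500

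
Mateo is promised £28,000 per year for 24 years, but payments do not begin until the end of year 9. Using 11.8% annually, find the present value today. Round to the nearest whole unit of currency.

PV at t=8 (ordinary 24-year annuity): 28000 × a(24|0.118) = 28000 × 7.891783 = 220,969.9173
PV₀ = 220,969.9173 / (1+0.118)^8 = 220,969.9173 / 2.440813 = 90,531.2933

£90,531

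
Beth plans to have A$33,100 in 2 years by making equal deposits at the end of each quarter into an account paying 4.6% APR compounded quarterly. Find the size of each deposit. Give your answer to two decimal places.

With 4 periods per year: i = 0.0115, n = 8.
FV-annuity factor = 8.329513; PMT = 33100 / 8.329513 = 3,973.8215

A$3,973.82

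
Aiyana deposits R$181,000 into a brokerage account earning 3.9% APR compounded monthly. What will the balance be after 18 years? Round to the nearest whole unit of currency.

With 12 periods per year: i = 0.00325, n = 216.
FV = PV·(1+i)^n = 181,000 × 2.015489 = 364,803.4615

R$364,803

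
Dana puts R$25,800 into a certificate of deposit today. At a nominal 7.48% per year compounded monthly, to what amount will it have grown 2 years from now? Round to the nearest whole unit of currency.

Periodic rate i = 0.0748/12 = 0.00623333; n = 2 × 12 = 24 periods.
FV = 25,800 × (1 + 0.00623333)^24 = 29,949.4262

R$29,949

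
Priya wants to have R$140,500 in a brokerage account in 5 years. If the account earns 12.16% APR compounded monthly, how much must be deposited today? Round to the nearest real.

R$76,728

With 12 periods per year: i = 0.0101333, n = 60.
PV = FV·(1+i)^(−n) = 140,500 × 0.546107 = 76,728.0512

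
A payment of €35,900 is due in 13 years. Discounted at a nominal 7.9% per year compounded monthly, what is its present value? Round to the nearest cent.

With 12 periods per year: i = 0.00658333, n = 156.
PV = FV·(1+i)^(−n) = 35,900 × 0.359287 = 12,898.3974

€12,898.40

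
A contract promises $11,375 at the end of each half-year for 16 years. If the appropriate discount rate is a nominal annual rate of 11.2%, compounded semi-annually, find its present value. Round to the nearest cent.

$167,601.32

Periodic rate i = 0.112/2 = 0.056; n = 16 × 2 = 32 periods.
Annuity factor a(32|0.056) = 14.734182; PV = 11375 × 14.734182 = 167,601.3162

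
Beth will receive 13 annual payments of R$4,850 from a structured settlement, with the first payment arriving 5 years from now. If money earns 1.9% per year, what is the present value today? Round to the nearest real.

R$51,386

PV at t=4 (ordinary 13-year annuity): 4850 × a(13|0.019) = 4850 × 11.423534 = 55,404.1416
Discount back 4 years: 55,404.1416 × (1+0.019)^(−4) = 55,404.1416 × 0.927477 = 51,386.0807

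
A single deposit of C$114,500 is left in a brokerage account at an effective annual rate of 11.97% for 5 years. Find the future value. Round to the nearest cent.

C$201,518.02

114,500 × (1+0.1197)^5 = 114,500 × 1.759983 = 201,518.0155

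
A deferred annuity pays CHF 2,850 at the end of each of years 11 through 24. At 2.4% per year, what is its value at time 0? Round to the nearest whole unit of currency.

CHF 26,467

PV at t=10 (ordinary 14-year annuity): 2850 × a(14|0.024) = 2850 × 11.772299 = 33,551.0534
PV₀ = 33,551.0534 / (1+0.024)^10 = 33,551.0534 / 1.267651 = 26,467.1143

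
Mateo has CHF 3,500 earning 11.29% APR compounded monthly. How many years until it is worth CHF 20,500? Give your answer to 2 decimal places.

15.73 years

Periodic rate i = 0.1129/12 = 0.00940833.
n = ln(20500/3500) / ln(1+0.00940833) = ln(5.85714) / 0.009364 = 188.7650 months
= 188.7650/12 years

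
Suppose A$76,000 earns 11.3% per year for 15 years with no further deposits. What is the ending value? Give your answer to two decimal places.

76,000 × (1+0.113)^15 = 76,000 × 4.982272 = 378,652.6995

A$378,652.70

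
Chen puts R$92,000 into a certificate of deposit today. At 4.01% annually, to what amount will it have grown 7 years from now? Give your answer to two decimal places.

R$121,147.23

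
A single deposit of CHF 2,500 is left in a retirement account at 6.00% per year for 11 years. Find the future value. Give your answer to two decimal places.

CHF 4,745.75

FV = PV·(1+i)^n = 2,500 × 1.898299 = 4,745.7464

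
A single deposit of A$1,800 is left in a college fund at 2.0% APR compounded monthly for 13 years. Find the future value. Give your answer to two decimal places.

Periodic rate i = 0.02/12 = 0.00166667; n = 13 × 12 = 156 periods.
1,800 × (1+0.00166667)^156 = 1,800 × 1.296649 = 2,333.9690

A$2,333.97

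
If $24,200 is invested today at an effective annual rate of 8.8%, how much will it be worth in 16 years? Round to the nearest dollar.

$93,299

FV = PV·(1+i)^n = 24,200 × 3.855337 = 93,299.1510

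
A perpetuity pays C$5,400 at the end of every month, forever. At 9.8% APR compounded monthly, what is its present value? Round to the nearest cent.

C$661,224.49

Periodic rate i = 0.098/12 = 0.00816667.
PV = PMT / i = 5400 / 0.00816667 = 661,224.4898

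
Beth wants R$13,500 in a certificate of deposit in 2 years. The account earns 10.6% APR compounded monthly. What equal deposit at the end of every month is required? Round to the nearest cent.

R$507.45

Periodic rate i = 0.106/12 = 0.00883333; n = 2 × 12 = 24 periods.
PMT = 13500 / ( [(1+0.00883333)^24 − 1] / 0.00883333 ) = 13500 / 26.603518 = 507.4517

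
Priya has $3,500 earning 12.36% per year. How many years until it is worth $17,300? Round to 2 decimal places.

13.71 years

(1+i)^n = 17300/3500 = 4.94286, so n = ln 4.94286 / ln 1.1236 = 13.7118 years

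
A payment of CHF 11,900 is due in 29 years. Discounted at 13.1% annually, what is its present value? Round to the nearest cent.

CHF 335.07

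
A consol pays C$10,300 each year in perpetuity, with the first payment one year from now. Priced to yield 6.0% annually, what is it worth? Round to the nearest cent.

PV = PMT / i = 10300 / 0.06 = 171,666.6667

C$171,666.67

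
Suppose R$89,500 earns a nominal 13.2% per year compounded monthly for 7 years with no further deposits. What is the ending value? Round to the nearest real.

i = 0.132/12 = 0.011 per month; n = 7·12 = 84.
FV = PV·(1+i)^n = 89,500 × 2.506669 = 224,346.9166

R$224,347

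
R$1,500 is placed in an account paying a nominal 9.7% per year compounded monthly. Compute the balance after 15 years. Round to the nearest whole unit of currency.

R$6,389

Periodic rate i = 0.097/12 = 0.00808333; n = 15 × 12 = 180 periods.
FV = PV·(1+i)^n = 1,500 × 4.259496 = 6,389.2442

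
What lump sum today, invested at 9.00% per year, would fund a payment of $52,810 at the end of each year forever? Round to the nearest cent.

PV = C/r = 52810/0.09 = 586,777.7778

$586,777.78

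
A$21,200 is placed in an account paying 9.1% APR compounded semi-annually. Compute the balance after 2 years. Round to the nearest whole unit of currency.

Periodic rate i = 0.091/2 = 0.0455; n = 2 × 2 = 4 periods.
21,200 × (1+0.0455)^4 = 21,200 × 1.194803 = 25,329.8145

A$25,330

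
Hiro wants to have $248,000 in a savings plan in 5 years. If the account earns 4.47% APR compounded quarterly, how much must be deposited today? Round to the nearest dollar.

$198,575

With 4 periods per year: i = 0.011175, n = 20.
PV = FV·(1+i)^(−n) = 248,000 × 0.800707 = 198,575.2906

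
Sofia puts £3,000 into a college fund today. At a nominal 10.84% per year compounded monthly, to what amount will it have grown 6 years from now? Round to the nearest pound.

i = 0.1084/12 = 0.00903333 per month; n = 6·12 = 72.
FV = PV·(1+i)^n = 3,000 × 1.910720 = 5,732.1588

£5,732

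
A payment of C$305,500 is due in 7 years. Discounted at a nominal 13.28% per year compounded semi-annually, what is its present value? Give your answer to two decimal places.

C$124,202.20

i = 0.1328/2 = 0.0664 per half-year; n = 7·2 = 14.
PV = 305,500 / (1 + 0.0664)^14 = 305,500 / 2.459699 = 124,202.2047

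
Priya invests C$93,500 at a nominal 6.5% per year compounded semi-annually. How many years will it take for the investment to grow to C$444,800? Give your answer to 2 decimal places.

Periodic rate i = 0.065/2 = 0.0325.
(1+i)^n = 444800/93500 = 4.75722, so n = ln 4.75722 / ln 1.0325 = 48.7653 half-years
= 48.7653/2 years

24.38 years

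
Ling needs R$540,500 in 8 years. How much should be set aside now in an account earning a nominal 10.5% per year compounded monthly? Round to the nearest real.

i = 0.105/12 = 0.00875 per month; n = 8·12 = 96.
PV = FV·(1+i)^(−n) = 540,500 × 0.433291 = 234,193.6505

R$234,194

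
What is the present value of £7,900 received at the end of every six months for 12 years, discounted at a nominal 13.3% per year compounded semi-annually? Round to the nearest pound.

£93,461

i = 0.133/2 = 0.0665 per half-year; n = 12·2 = 24.
PV = PMT · [1 − (1+i)^(−n)] / i = 7900 · 11.830455 = 93,460.5981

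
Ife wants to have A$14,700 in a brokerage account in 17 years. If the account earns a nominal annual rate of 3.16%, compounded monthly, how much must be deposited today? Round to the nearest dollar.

i = 0.0316/12 = 0.00263333 per month; n = 17·12 = 204.
Discount factor = (1+0.00263333)^(−204) = 0.584795; PV = 14,700 × 0.584795 = 8,596.4865

A$8,596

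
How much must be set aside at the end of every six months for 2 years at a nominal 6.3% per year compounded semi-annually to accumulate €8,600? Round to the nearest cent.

€2,051.04

With 2 periods per year: i = 0.0315, n = 4.
FV-annuity factor = 4.193000; PMT = 8600 / 4.193000 = 2,051.0373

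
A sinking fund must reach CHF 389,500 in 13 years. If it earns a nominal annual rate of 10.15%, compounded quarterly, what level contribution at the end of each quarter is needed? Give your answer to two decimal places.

With 4 periods per year: i = 0.025375, n = 52.
PMT = 389500 / ( [(1+0.025375)^52 − 1] / 0.025375 ) = 389500 / 105.633750 = 3,687.2685

CHF 3,687.27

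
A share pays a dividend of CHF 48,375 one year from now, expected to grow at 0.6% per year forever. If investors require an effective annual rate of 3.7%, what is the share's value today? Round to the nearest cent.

PV = D₁/(r − g) = 48375/(0.037 − 0.006) = 1,560,483.8710

CHF 1,560,483.87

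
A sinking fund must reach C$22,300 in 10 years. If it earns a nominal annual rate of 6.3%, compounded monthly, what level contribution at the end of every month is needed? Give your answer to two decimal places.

C$133.87

i = 0.063/12 = 0.00525 per month; n = 10·12 = 120.
PMT = 22300 / ( [(1+0.00525)^120 − 1] / 0.00525 ) = 22300 / 166.575020 = 133.8736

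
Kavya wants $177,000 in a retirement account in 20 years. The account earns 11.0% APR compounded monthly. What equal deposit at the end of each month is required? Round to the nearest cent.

$204.47

i = 0.11/12 = 0.00916667 per month; n = 20·12 = 240.
PMT = 177000 / ( [(1+0.00916667)^240 − 1] / 0.00916667 ) = 177000 / 865.638038 = 204.4735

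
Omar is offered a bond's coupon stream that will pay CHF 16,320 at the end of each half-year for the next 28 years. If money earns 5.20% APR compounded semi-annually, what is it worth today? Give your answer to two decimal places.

i = 0.052/2 = 0.026 per half-year; n = 28·2 = 56.
PV = PMT · [1 − (1+i)^(−n)] / i = 16320 · 29.325152 = 478,586.4851

CHF 478,586.49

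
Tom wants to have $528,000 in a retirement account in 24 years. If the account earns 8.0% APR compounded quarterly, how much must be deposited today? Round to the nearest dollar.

Periodic rate i = 0.08/4 = 0.02; n = 24 × 4 = 96 periods.
PV = FV·(1+i)^(−n) = 528,000 × 0.149411 = 78,889.1785

$78,889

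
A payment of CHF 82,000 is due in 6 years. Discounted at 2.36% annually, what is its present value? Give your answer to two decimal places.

CHF 71,290.59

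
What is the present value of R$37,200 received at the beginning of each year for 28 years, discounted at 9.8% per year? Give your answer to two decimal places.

PV = 37200 × [1 − (1+0.098)^(−28)] / 0.098 × (1+i) = 37200 × 10.386538 = 386,379.2275
Payments are at the start of each period, so multiply by (1+i).

R$386,379.23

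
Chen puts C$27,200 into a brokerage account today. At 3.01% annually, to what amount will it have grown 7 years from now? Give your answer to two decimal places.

FV = 27,200 × (1 + 0.0301)^7 = 33,475.3105

C$33,475.31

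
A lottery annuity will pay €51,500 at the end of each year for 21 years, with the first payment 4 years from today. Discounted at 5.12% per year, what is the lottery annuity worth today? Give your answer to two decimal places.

€562,475.69

Value one period before first payment (t=3): 51500 × [1 − (1+0.0512)^(−21)] / 0.0512 = 51500 × 12.686814 = 653,370.9408
PV₀ = 653,370.9408 / (1+0.0512)^3 = 653,370.9408 / 1.161599 = 562,475.6916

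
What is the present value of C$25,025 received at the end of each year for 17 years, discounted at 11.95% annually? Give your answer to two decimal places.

C$178,681.82

PV = PMT · [1 − (1+i)^(−n)] / i = 25025 · 7.140133 = 178,681.8232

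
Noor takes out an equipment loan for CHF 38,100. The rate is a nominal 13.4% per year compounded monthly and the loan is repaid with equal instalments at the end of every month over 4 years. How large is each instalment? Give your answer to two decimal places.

CHF 1,029.71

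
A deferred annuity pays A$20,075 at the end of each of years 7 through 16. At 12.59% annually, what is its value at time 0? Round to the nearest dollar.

A$54,363

PV at t=6 (ordinary 10-year annuity): 20075 × a(10|0.1259) = 20075 × 5.516335 = 110,740.4315
Discount back 6 years: 110,740.4315 × (1+0.1259)^(−6) = 110,740.4315 × 0.490909 = 54,363.4859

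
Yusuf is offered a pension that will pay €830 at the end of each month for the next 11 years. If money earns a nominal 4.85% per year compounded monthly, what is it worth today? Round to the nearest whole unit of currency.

€84,777

i = 0.0485/12 = 0.00404167 per month; n = 11·12 = 132.
Annuity factor a(132|0.00404167) = 102.141164; PV = 830 × 102.141164 = 84,777.1665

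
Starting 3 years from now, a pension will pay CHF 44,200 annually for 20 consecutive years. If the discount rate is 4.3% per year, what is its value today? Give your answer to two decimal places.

Value one period before first payment (t=2): 44200 × [1 − (1+0.043)^(−20)] / 0.043 = 44200 × 13.236329 = 585,045.7638
PV₀ = 585,045.7638 / (1+0.043)^2 = 585,045.7638 / 1.087849 = 537,800.5254

CHF 537,800.53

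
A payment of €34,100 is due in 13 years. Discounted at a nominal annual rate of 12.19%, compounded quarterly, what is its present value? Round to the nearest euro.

€7,158

i = 0.1219/4 = 0.030475 per quarter; n = 13·4 = 52.
PV = FV·(1+i)^(−n) = 34,100 × 0.209919 = 7,158.2434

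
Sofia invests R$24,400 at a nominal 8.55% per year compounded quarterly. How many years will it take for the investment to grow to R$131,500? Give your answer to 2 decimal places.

19.91 years

Periodic rate i = 0.0855/4 = 0.021375.
(1+i)^n = 131500/24400 = 5.38934, so n = ln 5.38934 / ln 1.02137 = 79.6427 quarters
= 79.6427/4 years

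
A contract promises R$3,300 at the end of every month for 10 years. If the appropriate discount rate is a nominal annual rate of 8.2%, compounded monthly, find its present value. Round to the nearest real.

R$269,637

i = 0.082/12 = 0.00683333 per month; n = 10·12 = 120.
Annuity factor a(120|0.00683333) = 81.708041; PV = 3300 × 81.708041 = 269,636.5357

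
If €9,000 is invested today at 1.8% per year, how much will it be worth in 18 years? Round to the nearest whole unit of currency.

€12,408

FV = 9,000 × (1 + 0.018)^18 = 12,408.0208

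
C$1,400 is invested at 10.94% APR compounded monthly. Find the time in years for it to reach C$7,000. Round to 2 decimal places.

Periodic rate i = 0.1094/12 = 0.00911667.
n = ln(7000/1400) / ln(1+0.00911667) = ln(5.00000) / 0.009075 = 177.3415 months
= 177.3415/12 years

14.78 years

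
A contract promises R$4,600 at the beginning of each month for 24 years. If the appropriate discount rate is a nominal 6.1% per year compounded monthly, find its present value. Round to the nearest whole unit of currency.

R$698,357

Periodic rate i = 0.061/12 = 0.00508333; n = 24 × 12 = 288 periods.
Annuity factor a(288|0.00508333) × (1+i) = 151.816637; PV = 4600 × 151.816637 = 698,356.5287
(Beginning-of-period payments → annuity-due factor ×(1+i).)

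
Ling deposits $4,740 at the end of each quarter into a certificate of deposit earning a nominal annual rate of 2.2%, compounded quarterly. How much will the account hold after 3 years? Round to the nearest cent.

$58,632.56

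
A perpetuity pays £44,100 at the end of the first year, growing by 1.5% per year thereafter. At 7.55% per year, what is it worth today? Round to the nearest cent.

£728,925.62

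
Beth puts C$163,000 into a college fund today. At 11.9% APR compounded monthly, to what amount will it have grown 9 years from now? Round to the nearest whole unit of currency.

C$473,179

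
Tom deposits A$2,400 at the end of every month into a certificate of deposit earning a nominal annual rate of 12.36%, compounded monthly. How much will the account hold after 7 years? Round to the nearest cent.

Periodic rate i = 0.1236/12 = 0.0103; n = 7 × 12 = 84 periods.
FV = 2400 × [(1+0.0103)^84 − 1] / 0.0103 = 2400 × 132.523482 = 318,056.3567

A$318,056.36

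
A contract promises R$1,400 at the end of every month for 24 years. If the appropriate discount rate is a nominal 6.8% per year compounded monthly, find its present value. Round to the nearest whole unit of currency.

Periodic rate i = 0.068/12 = 0.00566667; n = 24 × 12 = 288 periods.
Annuity factor a(288|0.00566667) = 141.804538; PV = 1400 × 141.804538 = 198,526.3532

R$198,526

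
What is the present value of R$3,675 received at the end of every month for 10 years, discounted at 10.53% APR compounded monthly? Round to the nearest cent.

R$272,014.62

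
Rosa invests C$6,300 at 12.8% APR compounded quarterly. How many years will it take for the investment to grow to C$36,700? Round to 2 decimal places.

13.99 years

Periodic rate i = 0.128/4 = 0.032.
n = ln(36700/6300) / ln(1+0.032) = ln(5.82540) / 0.031499 = 55.9461 quarters
= 55.9461/4 years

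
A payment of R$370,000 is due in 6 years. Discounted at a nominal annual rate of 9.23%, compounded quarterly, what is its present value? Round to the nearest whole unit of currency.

With 4 periods per year: i = 0.023075, n = 24.
PV = FV·(1+i)^(−n) = 370,000 × 0.578390 = 214,004.2452

R$214,004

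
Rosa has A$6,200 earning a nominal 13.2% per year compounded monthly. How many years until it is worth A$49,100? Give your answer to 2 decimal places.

15.76 years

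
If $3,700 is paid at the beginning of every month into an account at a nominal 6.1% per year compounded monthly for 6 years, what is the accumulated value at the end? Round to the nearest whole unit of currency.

With 12 periods per year: i = 0.00508333, n = 72.
Accumulation factor s(72|0.00508333) × (1+i) = 87.119769; FV = 3700 × 87.119769 = 322,343.1449
(annuity-due: payments at period start, so ×(1+i).)

$322,343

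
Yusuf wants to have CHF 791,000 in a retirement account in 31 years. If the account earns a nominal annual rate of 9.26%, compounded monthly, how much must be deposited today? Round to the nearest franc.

CHF 45,319

With 12 periods per year: i = 0.00771667, n = 372.
Discount factor = (1+0.00771667)^(−372) = 0.057293; PV = 791,000 × 0.057293 = 45,318.5775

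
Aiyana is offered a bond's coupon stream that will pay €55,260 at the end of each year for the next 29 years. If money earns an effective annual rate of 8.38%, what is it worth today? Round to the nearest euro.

€595,506

PV = 55260 × [1 − (1+0.0838)^(−29)] / 0.0838 = 55260 × 10.776448 = 595,506.4950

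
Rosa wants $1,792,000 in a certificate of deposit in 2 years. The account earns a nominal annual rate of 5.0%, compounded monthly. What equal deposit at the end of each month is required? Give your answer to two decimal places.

$71,150.86

With 12 periods per year: i = 0.00416667, n = 24.
PMT = 1.792e+06 / ( [(1+0.00416667)^24 − 1] / 0.00416667 ) = 1.792e+06 / 25.185921 = 71,150.8637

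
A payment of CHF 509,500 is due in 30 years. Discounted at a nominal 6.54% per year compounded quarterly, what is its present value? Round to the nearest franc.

With 4 periods per year: i = 0.01635, n = 120.
PV = FV·(1+i)^(−n) = 509,500 × 0.142825 = 72,769.4693

CHF 72,769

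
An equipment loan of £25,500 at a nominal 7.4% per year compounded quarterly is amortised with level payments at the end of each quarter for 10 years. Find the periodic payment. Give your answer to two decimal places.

i = 0.074/4 = 0.0185 per quarter; n = 10·4 = 40.
PMT = 25500 / ( [1 − (1+0.0185)^(−40)] / 0.0185 ) = 25500 / 28.089137 = 907.8243

£907.82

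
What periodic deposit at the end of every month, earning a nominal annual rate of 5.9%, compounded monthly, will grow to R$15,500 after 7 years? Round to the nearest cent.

R$149.48

Periodic rate i = 0.059/12 = 0.00491667; n = 7 × 12 = 84 periods.
FV-annuity factor = 103.691462; PMT = 15500 / 103.691462 = 149.4819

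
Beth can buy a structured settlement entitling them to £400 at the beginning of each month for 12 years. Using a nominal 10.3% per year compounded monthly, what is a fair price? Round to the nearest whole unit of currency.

Periodic rate i = 0.103/12 = 0.00858333; n = 12 × 12 = 144 periods.
PV = 400 × [1 − (1+0.00858333)^(−144)] / 0.00858333 × (1+i) = 400 × 83.183972 = 33,273.5888
Payments are at the start of each period, so multiply by (1+i).

£33,274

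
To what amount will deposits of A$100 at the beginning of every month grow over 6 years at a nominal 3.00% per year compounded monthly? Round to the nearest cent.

With 12 periods per year: i = 0.0025, n = 72.
FV = PMT · [(1+i)^n − 1] / i × (1+i) = 100 · 78.976335 = 7,897.6335
(annuity-due: payments at period start, so ×(1+i).)

A$7,897.63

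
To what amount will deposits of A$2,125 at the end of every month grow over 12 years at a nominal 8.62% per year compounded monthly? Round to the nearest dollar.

A$533,380

With 12 periods per year: i = 0.00718333, n = 144.
FV = 2125 × [(1+0.00718333)^144 − 1] / 0.00718333 = 2125 × 251.002442 = 533,380.1894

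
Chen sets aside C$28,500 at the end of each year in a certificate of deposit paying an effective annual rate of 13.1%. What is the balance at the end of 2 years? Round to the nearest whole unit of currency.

C$60,733

Accumulation factor s(2|0.131) = 2.131000; FV = 28500 × 2.131000 = 60,733.5000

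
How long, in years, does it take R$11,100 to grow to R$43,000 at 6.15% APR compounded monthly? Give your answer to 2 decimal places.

Periodic rate i = 0.0615/12 = 0.005125.
n = ln(43000/11100) / ln(1+0.005125) = ln(3.87387) / 0.005112 = 264.9214 months
= 264.9214/12 years

22.08 years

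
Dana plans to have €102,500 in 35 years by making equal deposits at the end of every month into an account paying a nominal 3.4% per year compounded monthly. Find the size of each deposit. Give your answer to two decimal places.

€127.29

With 12 periods per year: i = 0.00283333, n = 420.
FV-annuity factor = 805.254647; PMT = 102500 / 805.254647 = 127.2889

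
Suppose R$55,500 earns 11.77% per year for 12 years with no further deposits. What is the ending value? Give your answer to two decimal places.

55,500 × (1+0.1177)^12 = 55,500 × 3.801045 = 210,957.9975

R$210,958.00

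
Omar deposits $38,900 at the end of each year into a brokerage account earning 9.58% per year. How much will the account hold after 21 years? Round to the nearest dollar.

$2,366,891

FV = 38900 × [(1+0.0958)^21 − 1] / 0.0958 = 38900 × 60.845529 = 2,366,891.0693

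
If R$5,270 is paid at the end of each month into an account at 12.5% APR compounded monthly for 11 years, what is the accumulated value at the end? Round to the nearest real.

R$1,480,852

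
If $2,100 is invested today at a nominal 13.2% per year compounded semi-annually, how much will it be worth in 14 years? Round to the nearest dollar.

$12,572

i = 0.132/2 = 0.066 per half-year; n = 14·2 = 28.
FV = PV·(1+i)^n = 2,100 × 5.986896 = 12,572.4821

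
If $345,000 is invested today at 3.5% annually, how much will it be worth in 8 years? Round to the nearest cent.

$454,299.12

345,000 × (1+0.035)^8 = 345,000 × 1.316809 = 454,299.1178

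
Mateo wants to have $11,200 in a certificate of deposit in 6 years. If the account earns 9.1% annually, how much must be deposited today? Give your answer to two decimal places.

$6,641.55

Discount factor = (1+0.091)^(−6) = 0.592996; PV = 11,200 × 0.592996 = 6,641.5511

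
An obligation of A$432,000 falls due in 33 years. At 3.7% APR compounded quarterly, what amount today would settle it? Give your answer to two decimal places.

A$128,129.07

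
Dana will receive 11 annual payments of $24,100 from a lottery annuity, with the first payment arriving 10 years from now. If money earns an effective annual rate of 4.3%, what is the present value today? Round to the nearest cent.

Value one period before first payment (t=9): 24100 × [1 − (1+0.043)^(−11)] / 0.043 = 24100 × 8.620429 = 207,752.3376
Discount back 9 years: 207,752.3376 × (1+0.043)^(−9) = 207,752.3376 × 0.684607 = 142,228.6682

$142,228.67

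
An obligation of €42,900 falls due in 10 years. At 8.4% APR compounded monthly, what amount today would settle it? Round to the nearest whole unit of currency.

€18,575

Periodic rate i = 0.084/12 = 0.007; n = 10 × 12 = 120 periods.
PV = 42,900 / (1 + 0.007)^120 = 42,900 / 2.309598 = 18,574.6580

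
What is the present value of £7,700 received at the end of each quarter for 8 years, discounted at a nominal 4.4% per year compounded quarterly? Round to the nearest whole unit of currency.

With 4 periods per year: i = 0.011, n = 32.
PV = 7700 × [1 − (1+0.011)^(−32)] / 0.011 = 7700 × 26.851539 = 206,756.8517

£206,757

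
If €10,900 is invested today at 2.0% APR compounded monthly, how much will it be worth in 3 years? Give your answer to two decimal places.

€11,573.44

Periodic rate i = 0.02/12 = 0.00166667; n = 3 × 12 = 36 periods.
FV = 10,900 × (1 + 0.00166667)^36 = 11,573.4403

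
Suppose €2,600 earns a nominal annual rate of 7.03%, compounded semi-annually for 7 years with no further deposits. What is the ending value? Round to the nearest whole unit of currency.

i = 0.0703/2 = 0.03515 per half-year; n = 7·2 = 14.
2,600 × (1+0.03515)^14 = 2,600 × 1.621982 = 4,217.1530

€4,217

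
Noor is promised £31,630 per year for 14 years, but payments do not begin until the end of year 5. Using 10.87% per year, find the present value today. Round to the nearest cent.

£147,164.18

PV at t=4 (ordinary 14-year annuity): 31630 × a(14|0.1087) = 31630 × 7.030061 = 222,360.8420
PV₀ = 222,360.8420 / (1+0.1087)^4 = 222,360.8420 / 1.510971 = 147,164.1817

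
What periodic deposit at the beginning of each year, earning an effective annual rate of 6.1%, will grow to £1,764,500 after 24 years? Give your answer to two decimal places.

£32,291.17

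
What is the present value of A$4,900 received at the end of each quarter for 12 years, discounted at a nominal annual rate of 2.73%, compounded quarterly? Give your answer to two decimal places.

With 4 periods per year: i = 0.006825, n = 48.
Annuity factor a(48|0.006825) = 40.812650; PV = 4900 × 40.812650 = 199,981.9854

A$199,981.99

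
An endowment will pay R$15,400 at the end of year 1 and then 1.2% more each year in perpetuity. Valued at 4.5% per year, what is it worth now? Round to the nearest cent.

R$466,666.67

PV = D₁/(r − g) = 15400/(0.045 − 0.012) = 466,666.6667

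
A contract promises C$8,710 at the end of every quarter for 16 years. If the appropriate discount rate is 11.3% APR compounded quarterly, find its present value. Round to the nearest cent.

C$256,476.59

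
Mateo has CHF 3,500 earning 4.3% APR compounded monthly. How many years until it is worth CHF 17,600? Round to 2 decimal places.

37.63 years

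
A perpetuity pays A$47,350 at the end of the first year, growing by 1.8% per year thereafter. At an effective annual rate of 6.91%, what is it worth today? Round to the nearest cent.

A$926,614.48

PV = PMT / (i − g) = 47350 / (0.0691 − 0.018) = 47350 / 0.051100 = 926,614.4814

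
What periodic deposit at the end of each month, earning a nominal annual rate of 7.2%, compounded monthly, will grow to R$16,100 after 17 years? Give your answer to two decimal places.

i = 0.072/12 = 0.006 per month; n = 17·12 = 204.
PMT = 16100 / ( [(1+0.006)^204 − 1] / 0.006 ) = 16100 / 398.058076 = 40.4464

R$40.45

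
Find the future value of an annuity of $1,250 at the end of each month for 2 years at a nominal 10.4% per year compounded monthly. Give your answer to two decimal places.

$33,188.99

With 12 periods per year: i = 0.00866667, n = 24.
FV = PMT · [(1+i)^n − 1] / i = 1250 · 26.551189 = 33,188.9857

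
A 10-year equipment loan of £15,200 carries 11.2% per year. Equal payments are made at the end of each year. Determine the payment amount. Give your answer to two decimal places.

PMT = 15200 / ( [1 − (1+0.112)^(−10)] / 0.112 ) = 15200 / 5.840167 = 2,602.6651

£2,602.67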